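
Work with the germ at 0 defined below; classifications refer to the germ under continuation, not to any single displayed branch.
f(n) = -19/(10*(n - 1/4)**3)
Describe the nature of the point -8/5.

Denominator factors: n - 1/4 = -37/20 at n = -8/5 — none vanishes.
So the germ continues analytically to -8/5.

The point is a regular point.


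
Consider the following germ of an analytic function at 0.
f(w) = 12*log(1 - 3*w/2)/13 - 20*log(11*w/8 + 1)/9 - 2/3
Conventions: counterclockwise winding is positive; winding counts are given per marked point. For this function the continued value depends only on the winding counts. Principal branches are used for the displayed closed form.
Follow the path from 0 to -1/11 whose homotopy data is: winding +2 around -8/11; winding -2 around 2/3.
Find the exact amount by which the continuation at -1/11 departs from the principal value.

Continued minus principal equals -(1472/117)*pi*i.

The rational part is single-valued and drops out of the difference; each branch term changes only by its own monodromy.
(12/13)*log(1 - w/(2/3)): each positive loop around 2/3 adds 2*pi*i to the log, so winding -2 contributes (12/13)*(-2)*2*pi*i = -(48/13)*pi*i.
(-20/9)*log(1 - w/(-8/11)): each positive loop around -8/11 adds 2*pi*i to the log, so winding +2 contributes (-20/9)*(2)*2*pi*i = -(80/9)*pi*i.
Summing the contributions at w = -1/11 gives -(1472/117)*pi*i.


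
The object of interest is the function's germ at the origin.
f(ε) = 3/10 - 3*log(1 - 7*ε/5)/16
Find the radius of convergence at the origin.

Branch term (-3/16)*log(1 - ε/(5/7)): its argument vanishes at ε = 5/7, a logarithmic branch point, modulus 5/7.
The radius of convergence is the smallest modulus among the singular points: 5/7.

The radius of convergence is 5/7.


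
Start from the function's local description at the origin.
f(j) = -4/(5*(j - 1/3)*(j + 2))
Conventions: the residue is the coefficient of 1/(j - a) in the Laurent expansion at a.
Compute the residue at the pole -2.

The residue is 12/35.

At the order-1 pole -2 set g(j) = (j - (-2))*f(j) = -4/(5*(j - 1/3)).
Simple pole: residue = g(a) at a = -2, which is 12/35.


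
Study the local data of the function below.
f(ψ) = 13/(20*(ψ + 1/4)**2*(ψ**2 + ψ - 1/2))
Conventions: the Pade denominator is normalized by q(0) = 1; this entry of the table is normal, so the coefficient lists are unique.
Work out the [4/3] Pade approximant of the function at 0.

The Pade approximant has numerator coefficients [-104/5, 2048/135, -896/81, 1024/135, -2048/405]; denominator coefficients [1, 1850/351, -6154/1053, -15344/351].

Taylor coefficients needed (expand at 0): a_0 = -104/5, a_1 = 624/5, a_2 = -3952/5, a_3 = 19968/5, a_4 = -101088/5, a_5 = 476736/5, a_6 = -2230592/5, a_7 = 10123776/5.
Write the denominator as Q(ψ) = 1 + q1*ψ + q2*ψ^2 + q3*ψ^3. Requiring Q*f - P = O(ψ^8) with deg P <= 4 kills the coefficients of ψ^5..ψ^7 in Q*f:
  ψ^5: a_5 + q1*a_4 + q2*a_3 + q3*a_2 = 0, i.e. 476736/5 + (-101088/5)*q1 + (19968/5)*q2 + (-3952/5)*q3 = 0.
  ψ^6: a_6 + q1*a_5 + q2*a_4 + q3*a_3 = 0, i.e. -2230592/5 + (476736/5)*q1 + (-101088/5)*q2 + (19968/5)*q3 = 0.
  ψ^7: a_7 + q1*a_6 + q2*a_5 + q3*a_4 = 0, i.e. 10123776/5 + (-2230592/5)*q1 + (476736/5)*q2 + (-101088/5)*q3 = 0.
Solving this linear system: q1 = 1850/351, q2 = -6154/1053, q3 = -15344/351.
The numerator is Q*f truncated at degree 4: P0 = a_0 = -104/5; P1 = a_1 + q1*a_0 = 2048/135; P2 = a_2 + q1*a_1 + q2*a_0 = -896/81; P3 = a_3 + q1*a_2 + q2*a_1 + q3*a_0 = 1024/135; P4 = a_4 + q1*a_3 + q2*a_2 + q3*a_1 = -2048/405.


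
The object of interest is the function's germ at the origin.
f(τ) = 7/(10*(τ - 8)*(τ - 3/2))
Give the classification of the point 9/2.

The point is a regular point.

Denominator factors: τ - 3/2 = 3 at τ = 9/2; τ - 8 = -7/2 at τ = 9/2 — none vanishes.
So the germ continues analytically to 9/2.


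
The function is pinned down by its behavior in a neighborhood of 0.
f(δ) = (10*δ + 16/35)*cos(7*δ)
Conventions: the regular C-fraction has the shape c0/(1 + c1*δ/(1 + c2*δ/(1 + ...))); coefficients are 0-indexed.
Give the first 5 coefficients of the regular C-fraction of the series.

The regular C-fraction coefficients are [16/35, -175/8, 4599/200, -28/25, -1750/1971].

Taylor coefficients (expand at 0): a_0 = 16/35, a_1 = 10, a_2 = -56/5, a_3 = -245, a_4 = 686/15.
c0 = a_0 = 16/35. Peel one level at a time: if S = 1 + c*δ/S' with S'(0) = 1, then c is the δ-coefficient of S and S' = c*δ/(S - 1).
S_1 = c0/f = 1 + (-175/8)*δ + (32193/64)*δ^2 + ...; c1 = -175/8.
S_2 = c1*δ/(S_1 - 1) = 1 + (4599/200)*δ + (32193/1250)*δ^2 + ...; c2 = 4599/200.
S_3 = c2*δ/(S_2 - 1) = 1 + (-28/25)*δ + (-1960/1971)*δ^2 + ...; c3 = -28/25.
S_4 = c3*δ/(S_3 - 1) = 1 + (-1750/1971)*δ + ...; c4 = -1750/1971.


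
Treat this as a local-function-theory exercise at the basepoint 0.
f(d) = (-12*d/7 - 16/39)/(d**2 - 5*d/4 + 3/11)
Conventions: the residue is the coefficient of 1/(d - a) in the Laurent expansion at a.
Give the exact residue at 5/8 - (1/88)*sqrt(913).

The residue is -6/7 + (1618/22659)*sqrt(913).

The factor d**2 - 5*d/4 + 3/11 splits as (d - a)(d - a') with a = 5/8 - (1/88)*sqrt(913), a' = 5/8 + (1/88)*sqrt(913). At the order-1 pole a set g(d) = (d - a)*f(d) = [-12*d/7 - 16/39] / (d - a').
Simple pole: residue = g(a) at a = 5/8 - (1/88)*sqrt(913), which is -6/7 + (1618/22659)*sqrt(913).


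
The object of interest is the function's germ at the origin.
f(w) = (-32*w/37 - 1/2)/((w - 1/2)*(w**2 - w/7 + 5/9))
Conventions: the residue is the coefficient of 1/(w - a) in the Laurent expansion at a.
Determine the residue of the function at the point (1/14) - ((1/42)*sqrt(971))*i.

The residue is (4347/6845) - ((46074/6646495)*sqrt(971))*i.

The factor w**2 - w/7 + 5/9 splits as (w - a)(w - a') with a = (1/14) - ((1/42)*sqrt(971))*i, a' = (1/14) + ((1/42)*sqrt(971))*i. At the order-1 pole a set g(w) = (w - a)*f(w) = [(-32*w/37 - 1/2)/(w - 1/2)] / (w - a').
Simple pole: residue = g(a) at a = (1/14) - ((1/42)*sqrt(971))*i, which is (4347/6845) - ((46074/6646495)*sqrt(971))*i.


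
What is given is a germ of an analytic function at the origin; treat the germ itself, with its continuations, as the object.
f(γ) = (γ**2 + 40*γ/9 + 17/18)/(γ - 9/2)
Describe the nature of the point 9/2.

The point is a pole of order 1.

The denominator factor γ - 9/2 vanishes at 9/2 and appears to the power 1; the numerator there equals 1483/36, nonzero, and no other factor vanishes.
Hence a pole whose order is the multiplicity, 1.


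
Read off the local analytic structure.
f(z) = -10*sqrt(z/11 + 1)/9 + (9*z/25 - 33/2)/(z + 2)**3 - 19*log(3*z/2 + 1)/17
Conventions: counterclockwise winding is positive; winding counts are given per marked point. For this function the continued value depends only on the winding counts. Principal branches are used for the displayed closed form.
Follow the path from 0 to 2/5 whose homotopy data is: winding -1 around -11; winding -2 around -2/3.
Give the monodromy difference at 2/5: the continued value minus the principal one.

The rational part is single-valued and drops out of the difference; each branch term changes only by its own monodromy.
(-19/17)*log(1 - z/(-2/3)): each positive loop around -2/3 adds 2*pi*i to the log, so winding -2 contributes (-19/17)*(-2)*2*pi*i = (76/17)*pi*i.
(-10/9)*sqrt(1 - z/(-11)): winding -1 is odd, the square root flips sign, contributing -2*(-10/9)*sqrt(1 - (2/5)/(-11)) = -2*(-10/9)*sqrt(57/55) = (4/99)*sqrt(3135).
Summing the contributions at z = 2/5 gives ((4/99)*sqrt(3135)) + ((76/17)*pi)*i.

Continued minus principal equals ((4/99)*sqrt(3135)) + ((76/17)*pi)*i.


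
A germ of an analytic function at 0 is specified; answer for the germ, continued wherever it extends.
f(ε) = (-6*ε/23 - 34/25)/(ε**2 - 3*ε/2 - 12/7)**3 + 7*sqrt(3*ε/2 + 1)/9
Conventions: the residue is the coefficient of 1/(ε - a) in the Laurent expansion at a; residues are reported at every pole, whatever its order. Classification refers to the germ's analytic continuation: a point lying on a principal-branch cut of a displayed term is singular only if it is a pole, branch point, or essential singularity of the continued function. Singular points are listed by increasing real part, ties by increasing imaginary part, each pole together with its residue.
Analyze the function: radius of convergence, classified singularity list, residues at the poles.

Denominator factor (ε**2 - 3*ε/2 - 12/7)^3: discriminant 255/28, real irrational roots 3/4 + (1/28)*sqrt(1785) and 3/4 - (1/28)*sqrt(1785); poles of order 3, moduli 3/4 + (1/28)*sqrt(1785) and -3/4 + (1/28)*sqrt(1785).
Branch term (7/9)*sqrt(1 - ε/(-2/3)): its argument vanishes at ε = -2/3, a square-root branch point, modulus 2/3.
The radius of convergence is the smallest modulus among the singular points: 2/3.
The branch term is analytic at 3/4 - (1/28)*sqrt(1785) and contributes nothing to the residue; only the rational part matters.
The factor ε**2 - 3*ε/2 - 12/7 splits as (ε - a)(ε - a') with a = 3/4 - (1/28)*sqrt(1785), a' = 3/4 + (1/28)*sqrt(1785). At the order-3 pole a set g(ε) = (ε - a)^3*(rational part) = [-6*ε/23 - 34/25] / (ε - a')^3.
Order-3 pole: residue = g''(a)/2; g''(3/4 - (1/28)*sqrt(1785)) = (5610304/3178096875)*sqrt(1785), so the residue is (2805152/3178096875)*sqrt(1785).
The branch term is analytic at 3/4 + (1/28)*sqrt(1785) and contributes nothing to the residue; only the rational part matters.
The factor ε**2 - 3*ε/2 - 12/7 splits as (ε - a)(ε - a') with a = 3/4 + (1/28)*sqrt(1785), a' = 3/4 - (1/28)*sqrt(1785). At the order-3 pole a set g(ε) = (ε - a)^3*(rational part) = [-6*ε/23 - 34/25] / (ε - a')^3.
Order-3 pole: residue = g''(a)/2; g''(3/4 + (1/28)*sqrt(1785)) = -(5610304/3178096875)*sqrt(1785), so the residue is -(2805152/3178096875)*sqrt(1785).
List the singular points by increasing real part (a conjugate pair: the negative imaginary part first).

Radius of convergence at 0: 2/3.
At 3/4 - (1/28)*sqrt(1785): a pole of order 3; residue (2805152/3178096875)*sqrt(1785).
At -2/3: an algebraic (square-root) branch point.
At 3/4 + (1/28)*sqrt(1785): a pole of order 3; residue -(2805152/3178096875)*sqrt(1785).


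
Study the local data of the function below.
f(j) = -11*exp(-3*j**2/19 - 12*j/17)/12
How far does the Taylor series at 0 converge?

The radius of convergence is infinite.

The factor exp(-3*j**2/19 - 12*j/17) is entire and contributes no finite singular point.
The polynomial part has no poles.
No finite singular points: the Taylor series at 0 converges everywhere.


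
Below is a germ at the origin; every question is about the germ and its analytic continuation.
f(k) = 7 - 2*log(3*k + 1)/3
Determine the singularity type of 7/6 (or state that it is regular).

There is no denominator, hence no pole anywhere.
Branch term log(1 - k/(-1/3)): argument at 7/6 is 9/2, nonzero, so 7/6 is not its branch point (a point on a principal cut is still regular for the continued germ).
So the germ continues analytically to 7/6.

The point is a regular point.


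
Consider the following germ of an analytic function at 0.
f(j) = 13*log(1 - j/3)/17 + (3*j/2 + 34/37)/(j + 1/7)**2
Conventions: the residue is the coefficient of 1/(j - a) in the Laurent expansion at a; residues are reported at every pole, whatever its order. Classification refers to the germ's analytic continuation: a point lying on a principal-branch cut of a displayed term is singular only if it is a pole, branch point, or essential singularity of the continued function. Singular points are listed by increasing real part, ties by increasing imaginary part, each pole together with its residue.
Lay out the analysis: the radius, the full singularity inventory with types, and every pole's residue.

Radius of convergence at 0: 1/7.
At -1/7: a pole of order 2; residue 3/2.
At 3: a logarithmic branch point.

Denominator factor (j + 1/7)^2: pole of order 2 at -1/7, modulus 1/7.
Branch term (13/17)*log(1 - j/(3)): its argument vanishes at j = 3, a logarithmic branch point, modulus 3.
The radius of convergence is the smallest modulus among the singular points: 1/7.
The branch term is analytic at -1/7 and contributes nothing to the residue; only the rational part matters.
At the order-2 pole -1/7 set g(j) = (j - (-1/7))^2*(rational part) = 3*j/2 + 34/37.
Order-2 pole: residue = g'(a); g'(-1/7) = 3/2, so the residue is 3/2.
List the singular points by increasing real part (a conjugate pair: the negative imaginary part first).


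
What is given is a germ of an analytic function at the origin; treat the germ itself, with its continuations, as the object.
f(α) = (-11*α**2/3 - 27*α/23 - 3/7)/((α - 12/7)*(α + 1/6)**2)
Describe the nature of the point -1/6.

The point is a pole of order 2.

The denominator factor α + 1/6 vanishes at -1/6 and appears to the power 2; the numerator there equals -5821/17388, nonzero, and no other factor vanishes.
Hence a pole whose order is the multiplicity, 2.


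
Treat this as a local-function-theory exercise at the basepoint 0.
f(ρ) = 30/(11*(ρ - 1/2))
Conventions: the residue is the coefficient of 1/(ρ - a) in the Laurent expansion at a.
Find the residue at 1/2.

The residue is 30/11.

At the order-1 pole 1/2 set g(ρ) = (ρ - (1/2))*f(ρ) = 30/11.
Simple pole: residue = g(a) at a = 1/2, which is 30/11.


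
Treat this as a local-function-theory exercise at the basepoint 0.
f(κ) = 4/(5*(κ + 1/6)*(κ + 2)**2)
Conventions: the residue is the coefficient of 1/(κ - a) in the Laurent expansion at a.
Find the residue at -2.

At the order-2 pole -2 set g(κ) = (κ - (-2))^2*f(κ) = 4/(5*(κ + 1/6)).
Order-2 pole: residue = g'(a); g'(-2) = -144/605, so the residue is -144/605.

The residue is -144/605.


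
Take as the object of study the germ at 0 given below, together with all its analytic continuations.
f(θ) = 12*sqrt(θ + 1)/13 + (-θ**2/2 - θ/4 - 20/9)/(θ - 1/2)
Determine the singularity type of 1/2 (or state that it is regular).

The denominator factor θ - 1/2 vanishes at 1/2 and appears to the power 1; the numerator there equals -89/36, nonzero, and no other factor vanishes.
The branch terms are analytic at this point.
Hence a pole whose order is the multiplicity, 1.

The point is a pole of order 1.


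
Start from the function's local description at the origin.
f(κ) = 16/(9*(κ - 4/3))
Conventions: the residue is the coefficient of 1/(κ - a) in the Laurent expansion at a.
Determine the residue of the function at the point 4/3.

The residue is 16/9.

At the order-1 pole 4/3 set g(κ) = (κ - (4/3))*f(κ) = 16/9.
Simple pole: residue = g(a) at a = 4/3, which is 16/9.


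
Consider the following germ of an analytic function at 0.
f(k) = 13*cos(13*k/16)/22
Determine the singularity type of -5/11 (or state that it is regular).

There is no denominator, hence no pole anywhere.
The factor cos(13*k/16) is entire.
So the germ continues analytically to -5/11.

The point is a regular point.


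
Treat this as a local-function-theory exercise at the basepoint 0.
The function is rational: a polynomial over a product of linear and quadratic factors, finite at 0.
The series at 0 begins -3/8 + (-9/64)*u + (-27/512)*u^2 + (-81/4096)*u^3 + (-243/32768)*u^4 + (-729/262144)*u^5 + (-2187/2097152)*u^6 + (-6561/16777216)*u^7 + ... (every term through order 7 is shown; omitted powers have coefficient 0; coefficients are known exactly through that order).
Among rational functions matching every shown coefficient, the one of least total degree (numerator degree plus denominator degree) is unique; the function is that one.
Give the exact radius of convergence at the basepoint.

No rational of total degree below 1 reproduces all 8 coefficients; solving the [0/1] Pade equations on them gives f(u) = 1/(u - 8/3), whose expansion matches every shown term.
Denominator factor (u - 8/3): pole of order 1 at 8/3, modulus 8/3.
The radius of convergence is the smallest modulus among the singular points: 8/3.

The radius of convergence is 8/3.


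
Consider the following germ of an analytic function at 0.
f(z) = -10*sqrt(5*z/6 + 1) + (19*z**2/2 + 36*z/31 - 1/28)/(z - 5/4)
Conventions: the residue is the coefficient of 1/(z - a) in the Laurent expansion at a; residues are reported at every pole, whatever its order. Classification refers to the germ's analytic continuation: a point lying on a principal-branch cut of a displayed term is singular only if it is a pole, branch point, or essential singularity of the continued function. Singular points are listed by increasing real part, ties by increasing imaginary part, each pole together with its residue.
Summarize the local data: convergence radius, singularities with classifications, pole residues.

Denominator factor (z - 5/4): pole of order 1 at 5/4, modulus 5/4.
Branch term (-10)*sqrt(1 - z/(-6/5)): its argument vanishes at z = -6/5, a square-root branch point, modulus 6/5.
The radius of convergence is the smallest modulus among the singular points: 6/5.
The branch term is analytic at 5/4 and contributes nothing to the residue; only the rational part matters.
At the order-1 pole 5/4 set g(z) = (z - (5/4))*(rational part) = 19*z**2/2 + 36*z/31 - 1/28.
Simple pole: residue = g(a) at a = 5/4, which is 112907/6944.
List the singular points by increasing real part (a conjugate pair: the negative imaginary part first).

Radius of convergence at 0: 6/5.
At -6/5: an algebraic (square-root) branch point.
At 5/4: a pole of order 1; residue 112907/6944.


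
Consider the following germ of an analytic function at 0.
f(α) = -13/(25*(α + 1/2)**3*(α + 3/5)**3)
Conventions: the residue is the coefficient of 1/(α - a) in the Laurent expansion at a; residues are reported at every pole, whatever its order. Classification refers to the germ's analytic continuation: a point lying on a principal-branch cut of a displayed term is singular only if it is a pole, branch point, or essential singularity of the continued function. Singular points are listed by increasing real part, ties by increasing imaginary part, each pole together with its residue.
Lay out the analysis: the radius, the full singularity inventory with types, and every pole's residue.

Denominator factor (α + 3/5)^3: pole of order 3 at -3/5, modulus 3/5.
Denominator factor (α + 1/2)^3: pole of order 3 at -1/2, modulus 1/2.
The radius of convergence is the smallest modulus among the singular points: 1/2.
At the order-3 pole -3/5 set g(α) = (α - (-3/5))^3*f(α) = -13/(25*(α + 1/2)**3).
Order-3 pole: residue = g''(a)/2; g''(-3/5) = 624000, so the residue is 312000.
At the order-3 pole -1/2 set g(α) = (α - (-1/2))^3*f(α) = -13/(25*(α + 3/5)**3).
Order-3 pole: residue = g''(a)/2; g''(-1/2) = -624000, so the residue is -312000.
List the singular points by increasing real part (a conjugate pair: the negative imaginary part first).

Radius of convergence at 0: 1/2.
At -3/5: a pole of order 3; residue 312000.
At -1/2: a pole of order 3; residue -312000.


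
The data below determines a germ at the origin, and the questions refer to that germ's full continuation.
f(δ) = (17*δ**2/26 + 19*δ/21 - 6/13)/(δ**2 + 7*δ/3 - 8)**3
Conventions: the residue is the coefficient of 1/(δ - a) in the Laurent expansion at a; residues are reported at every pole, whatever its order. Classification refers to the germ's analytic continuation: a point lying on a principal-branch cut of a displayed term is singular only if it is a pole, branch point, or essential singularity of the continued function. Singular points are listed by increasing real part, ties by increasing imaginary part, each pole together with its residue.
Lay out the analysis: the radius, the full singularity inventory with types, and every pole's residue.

Radius of convergence at 0: -7/6 + (1/6)*sqrt(337).
At -7/6 - (1/6)*sqrt(337): a pole of order 3; residue (101115/995091578)*sqrt(337).
At -7/6 + (1/6)*sqrt(337): a pole of order 3; residue -(101115/995091578)*sqrt(337).


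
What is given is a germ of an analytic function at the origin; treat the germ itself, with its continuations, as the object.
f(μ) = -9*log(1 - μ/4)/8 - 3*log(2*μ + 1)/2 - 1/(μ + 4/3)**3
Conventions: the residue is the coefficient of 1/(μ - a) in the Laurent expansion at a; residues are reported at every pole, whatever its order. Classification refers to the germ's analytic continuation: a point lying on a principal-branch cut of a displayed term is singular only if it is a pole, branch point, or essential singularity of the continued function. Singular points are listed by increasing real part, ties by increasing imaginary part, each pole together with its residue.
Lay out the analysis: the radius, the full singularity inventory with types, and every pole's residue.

Denominator factor (μ + 4/3)^3: pole of order 3 at -4/3, modulus 4/3.
Branch term (-3/2)*log(1 - μ/(-1/2)): its argument vanishes at μ = -1/2, a logarithmic branch point, modulus 1/2.
Branch term (-9/8)*log(1 - μ/(4)): its argument vanishes at μ = 4, a logarithmic branch point, modulus 4.
The radius of convergence is the smallest modulus among the singular points: 1/2.
The branch terms are analytic at -4/3 and contribute nothing to the residue; only the rational part matters.
At the order-3 pole -4/3 set g(μ) = (μ - (-4/3))^3*(rational part) = -1.
Order-3 pole: residue = g''(a)/2; g''(-4/3) = 0, so the residue is 0.
List the singular points by increasing real part (a conjugate pair: the negative imaginary part first).

Radius of convergence at 0: 1/2.
At -4/3: a pole of order 3; residue 0.
At -1/2: a logarithmic branch point.
At 4: a logarithmic branch point.


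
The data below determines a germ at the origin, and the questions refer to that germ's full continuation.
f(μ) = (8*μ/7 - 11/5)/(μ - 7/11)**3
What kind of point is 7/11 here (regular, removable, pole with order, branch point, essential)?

The point is a pole of order 3.

The denominator factor μ - 7/11 vanishes at 7/11 and appears to the power 3; the numerator there equals -81/55, nonzero, and no other factor vanishes.
Hence a pole whose order is the multiplicity, 3.


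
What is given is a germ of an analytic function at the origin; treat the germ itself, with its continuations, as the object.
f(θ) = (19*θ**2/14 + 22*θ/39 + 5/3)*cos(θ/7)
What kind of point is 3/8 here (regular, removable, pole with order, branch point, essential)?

The point is a regular point.

There is no denominator, hence no pole anywhere.
The factor cos(θ/7) is entire.
So the germ continues analytically to 3/8.


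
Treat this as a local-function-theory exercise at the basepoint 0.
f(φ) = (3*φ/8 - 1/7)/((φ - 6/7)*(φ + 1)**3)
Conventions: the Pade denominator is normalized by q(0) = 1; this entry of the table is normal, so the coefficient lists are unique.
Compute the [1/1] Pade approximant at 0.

Taylor coefficients needed (expand at 0): a_0 = 1/6, a_1 = -107/144, a_2 = 1249/864.
Write the denominator as Q(φ) = 1 + q1*φ. Requiring Q*f - P = O(φ^3) with deg P <= 1 kills the coefficients of φ^2..φ^2 in Q*f:
  φ^2: a_2 + q1*a_1 = 0, i.e. 1249/864 + (-107/144)*q1 = 0.
Solving this linear system: q1 = 1249/642.
The numerator is Q*f truncated at degree 1: P0 = a_0 = 1/6; P1 = a_1 + q1*a_0 = -717/1712.

The Pade approximant has numerator coefficients [1/6, -717/1712]; denominator coefficients [1, 1249/642].


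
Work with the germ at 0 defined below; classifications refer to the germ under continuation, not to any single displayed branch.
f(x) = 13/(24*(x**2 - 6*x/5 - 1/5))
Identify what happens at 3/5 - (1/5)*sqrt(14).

The denominator factor x**2 - 6*x/5 - 1/5 vanishes at 3/5 - (1/5)*sqrt(14) and appears to the power 1; the numerator there equals 13/24, nonzero, and no other factor vanishes.
Hence a pole whose order is the multiplicity, 1.

The point is a pole of order 1.


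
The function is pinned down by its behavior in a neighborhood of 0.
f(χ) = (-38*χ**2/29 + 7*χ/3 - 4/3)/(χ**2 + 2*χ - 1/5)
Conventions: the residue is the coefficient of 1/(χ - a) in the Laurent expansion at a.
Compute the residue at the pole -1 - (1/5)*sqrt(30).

The factor χ**2 + 2*χ - 1/5 splits as (χ - a)(χ - a') with a = -1 - (1/5)*sqrt(30), a' = -1 + (1/5)*sqrt(30). At the order-1 pole a set g(χ) = (χ - a)*f(χ) = [-38*χ**2/29 + 7*χ/3 - 4/3] / (χ - a').
Simple pole: residue = g(a) at a = -1 - (1/5)*sqrt(30), which is 431/174 + (2849/5220)*sqrt(30).

The residue is 431/174 + (2849/5220)*sqrt(30).


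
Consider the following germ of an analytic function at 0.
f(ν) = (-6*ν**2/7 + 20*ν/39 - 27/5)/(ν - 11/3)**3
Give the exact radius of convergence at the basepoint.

Denominator factor (ν - 11/3)^3: pole of order 3 at 11/3, modulus 11/3.
The radius of convergence is the smallest modulus among the singular points: 11/3.

The radius of convergence is 11/3.


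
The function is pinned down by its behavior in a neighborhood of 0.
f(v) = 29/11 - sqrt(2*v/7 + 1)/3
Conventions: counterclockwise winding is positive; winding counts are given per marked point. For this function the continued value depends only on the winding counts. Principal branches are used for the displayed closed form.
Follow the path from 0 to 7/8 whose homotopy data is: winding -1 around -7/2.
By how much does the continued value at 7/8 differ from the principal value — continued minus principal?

Continued minus principal equals (1/3)*sqrt(5).

The rational part is single-valued and drops out of the difference; each branch term changes only by its own monodromy.
(-1/3)*sqrt(1 - v/(-7/2)): winding -1 is odd, the square root flips sign, contributing -2*(-1/3)*sqrt(1 - (7/8)/(-7/2)) = -2*(-1/3)*sqrt(5/4) = (1/3)*sqrt(5).
Summing the contributions at v = 7/8 gives (1/3)*sqrt(5).


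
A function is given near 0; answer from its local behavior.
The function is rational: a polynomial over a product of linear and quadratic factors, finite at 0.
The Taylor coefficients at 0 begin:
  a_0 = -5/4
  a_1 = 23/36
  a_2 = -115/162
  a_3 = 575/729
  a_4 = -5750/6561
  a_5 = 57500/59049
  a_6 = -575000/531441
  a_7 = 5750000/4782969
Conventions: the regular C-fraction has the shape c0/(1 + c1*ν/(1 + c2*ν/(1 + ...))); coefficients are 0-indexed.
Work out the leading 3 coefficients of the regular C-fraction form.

Taylor coefficients (read off): a_0 = -5/4, a_1 = 23/36, a_2 = -115/162.
c0 = a_0 = -5/4. Peel one level at a time: if S = 1 + c*ν/S' with S'(0) = 1, then c is the ν-coefficient of S and S' = c*ν/(S - 1).
S_1 = c0/f = 1 + (23/45)*ν + (-23/75)*ν^2 + ...; c1 = 23/45.
S_2 = c1*ν/(S_1 - 1) = 1 + (3/5)*ν + ...; c2 = 3/5.

The regular C-fraction coefficients are [-5/4, 23/45, 3/5].


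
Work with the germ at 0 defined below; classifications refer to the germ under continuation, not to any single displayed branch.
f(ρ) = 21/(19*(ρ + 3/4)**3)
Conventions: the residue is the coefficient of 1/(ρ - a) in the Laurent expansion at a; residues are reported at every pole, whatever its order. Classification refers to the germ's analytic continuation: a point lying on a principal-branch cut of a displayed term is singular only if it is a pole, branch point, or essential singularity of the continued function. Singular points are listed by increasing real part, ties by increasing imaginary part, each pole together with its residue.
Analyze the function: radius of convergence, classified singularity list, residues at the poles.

Radius of convergence at 0: 3/4.
At -3/4: a pole of order 3; residue 0.

Denominator factor (ρ + 3/4)^3: pole of order 3 at -3/4, modulus 3/4.
The radius of convergence is the smallest modulus among the singular points: 3/4.
At the order-3 pole -3/4 set g(ρ) = (ρ - (-3/4))^3*f(ρ) = 21/19.
Order-3 pole: residue = g''(a)/2; g''(-3/4) = 0, so the residue is 0.


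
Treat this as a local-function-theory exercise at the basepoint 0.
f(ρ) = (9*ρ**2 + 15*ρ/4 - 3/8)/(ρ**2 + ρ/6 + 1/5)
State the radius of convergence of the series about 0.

The radius of convergence is (1/5)*sqrt(5).

Denominator factor (ρ**2 + ρ/6 + 1/5): discriminant -139/180, complex-conjugate roots (-1/12) + ((1/60)*sqrt(695))*i and (-1/12) - ((1/60)*sqrt(695))*i; poles of order 1, moduli (1/5)*sqrt(5) and (1/5)*sqrt(5).
The radius of convergence is the smallest modulus among the singular points: (1/5)*sqrt(5).


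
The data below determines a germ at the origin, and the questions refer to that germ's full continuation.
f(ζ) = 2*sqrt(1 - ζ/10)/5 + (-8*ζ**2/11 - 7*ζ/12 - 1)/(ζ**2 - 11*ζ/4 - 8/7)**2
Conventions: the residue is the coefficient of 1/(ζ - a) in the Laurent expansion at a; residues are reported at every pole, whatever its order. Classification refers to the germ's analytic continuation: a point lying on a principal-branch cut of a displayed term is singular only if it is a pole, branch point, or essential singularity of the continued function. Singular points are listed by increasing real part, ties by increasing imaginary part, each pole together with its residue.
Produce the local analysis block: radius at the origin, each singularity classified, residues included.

Radius of convergence at 0: -11/8 + (3/56)*sqrt(1057).
At 11/8 - (3/56)*sqrt(1057): a pole of order 2; residue -(28708/20315691)*sqrt(1057).
At 11/8 + (3/56)*sqrt(1057): a pole of order 2; residue (28708/20315691)*sqrt(1057).
At 10: an algebraic (square-root) branch point.


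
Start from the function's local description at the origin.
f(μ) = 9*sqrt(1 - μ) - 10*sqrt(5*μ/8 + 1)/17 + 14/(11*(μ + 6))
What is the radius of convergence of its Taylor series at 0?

The radius of convergence is 1.

Denominator factor (μ + 6): pole of order 1 at -6, modulus 6.
Branch term (-10/17)*sqrt(1 - μ/(-8/5)): its argument vanishes at μ = -8/5, a square-root branch point, modulus 8/5.
Branch term (9)*sqrt(1 - μ/(1)): its argument vanishes at μ = 1, a square-root branch point, modulus 1.
The radius of convergence is the smallest modulus among the singular points: 1.


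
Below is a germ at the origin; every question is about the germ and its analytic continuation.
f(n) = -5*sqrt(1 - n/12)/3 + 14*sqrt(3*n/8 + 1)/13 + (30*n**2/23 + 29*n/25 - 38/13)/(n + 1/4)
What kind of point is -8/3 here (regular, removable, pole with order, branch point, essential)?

The term (14/13)*sqrt(1 - n/(-8/3)) has argument 1 - -8/3/(-8/3) = 0 at -8/3: a square-root (algebraic, two-sheeted) branch point; the remaining terms are analytic or single-valued there.

The point is an algebraic (square-root) branch point.


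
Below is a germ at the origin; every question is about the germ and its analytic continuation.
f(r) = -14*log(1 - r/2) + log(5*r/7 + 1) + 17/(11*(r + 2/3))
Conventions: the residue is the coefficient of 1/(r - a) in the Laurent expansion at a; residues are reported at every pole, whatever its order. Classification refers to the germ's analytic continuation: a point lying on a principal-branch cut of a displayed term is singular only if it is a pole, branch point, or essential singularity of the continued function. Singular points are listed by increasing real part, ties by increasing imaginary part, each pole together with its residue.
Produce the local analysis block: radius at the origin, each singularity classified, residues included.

Denominator factor (r + 2/3): pole of order 1 at -2/3, modulus 2/3.
Branch term (1)*log(1 - r/(-7/5)): its argument vanishes at r = -7/5, a logarithmic branch point, modulus 7/5.
Branch term (-14)*log(1 - r/(2)): its argument vanishes at r = 2, a logarithmic branch point, modulus 2.
The radius of convergence is the smallest modulus among the singular points: 2/3.
The branch terms are analytic at -2/3 and contribute nothing to the residue; only the rational part matters.
At the order-1 pole -2/3 set g(r) = (r - (-2/3))*(rational part) = 17/11.
Simple pole: residue = g(a) at a = -2/3, which is 17/11.
List the singular points by increasing real part (a conjugate pair: the negative imaginary part first).

Radius of convergence at 0: 2/3.
At -7/5: a logarithmic branch point.
At -2/3: a pole of order 1; residue 17/11.
At 2: a logarithmic branch point.


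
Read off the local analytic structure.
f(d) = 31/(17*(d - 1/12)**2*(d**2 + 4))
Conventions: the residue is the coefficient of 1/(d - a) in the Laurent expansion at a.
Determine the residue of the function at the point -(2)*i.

The factor d**2 + 4 splits as (d - a)(d - a') with a = -(2)*i, a' = (2)*i. At the order-1 pole a set g(d) = (d - a)*f(d) = [31/(17*(d - 1/12)**2)] / (d - a').
Simple pole: residue = g(a) at a = -(2)*i, which is (53568/5659793) - (641700/5659793)*i.

The residue is (53568/5659793) - (641700/5659793)*i.


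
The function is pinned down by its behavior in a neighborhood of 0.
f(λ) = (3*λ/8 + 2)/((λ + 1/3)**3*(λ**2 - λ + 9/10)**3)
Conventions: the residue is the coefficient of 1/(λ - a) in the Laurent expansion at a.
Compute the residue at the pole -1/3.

The residue is 154757587500/25937424601.


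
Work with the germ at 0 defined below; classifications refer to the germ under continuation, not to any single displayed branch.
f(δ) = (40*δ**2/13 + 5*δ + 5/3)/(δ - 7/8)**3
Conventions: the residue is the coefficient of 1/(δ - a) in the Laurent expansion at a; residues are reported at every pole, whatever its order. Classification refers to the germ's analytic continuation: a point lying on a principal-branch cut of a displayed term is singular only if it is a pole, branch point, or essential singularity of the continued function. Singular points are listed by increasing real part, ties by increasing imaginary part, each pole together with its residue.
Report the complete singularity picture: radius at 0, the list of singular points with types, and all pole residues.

Radius of convergence at 0: 7/8.
At 7/8: a pole of order 3; residue 40/13.

Denominator factor (δ - 7/8)^3: pole of order 3 at 7/8, modulus 7/8.
The radius of convergence is the smallest modulus among the singular points: 7/8.
At the order-3 pole 7/8 set g(δ) = (δ - (7/8))^3*f(δ) = 40*δ**2/13 + 5*δ + 5/3.
Order-3 pole: residue = g''(a)/2; g''(7/8) = 80/13, so the residue is 40/13.


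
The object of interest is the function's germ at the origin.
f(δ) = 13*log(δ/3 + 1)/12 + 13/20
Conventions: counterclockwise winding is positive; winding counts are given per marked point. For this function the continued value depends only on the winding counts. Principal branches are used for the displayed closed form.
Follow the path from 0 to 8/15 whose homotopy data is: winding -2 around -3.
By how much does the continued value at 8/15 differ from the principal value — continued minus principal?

The rational part is single-valued and drops out of the difference; each branch term changes only by its own monodromy.
(13/12)*log(1 - δ/(-3)): each positive loop around -3 adds 2*pi*i to the log, so winding -2 contributes (13/12)*(-2)*2*pi*i = -(13/3)*pi*i.
Summing the contributions at δ = 8/15 gives -(13/3)*pi*i.

Continued minus principal equals -(13/3)*pi*i.


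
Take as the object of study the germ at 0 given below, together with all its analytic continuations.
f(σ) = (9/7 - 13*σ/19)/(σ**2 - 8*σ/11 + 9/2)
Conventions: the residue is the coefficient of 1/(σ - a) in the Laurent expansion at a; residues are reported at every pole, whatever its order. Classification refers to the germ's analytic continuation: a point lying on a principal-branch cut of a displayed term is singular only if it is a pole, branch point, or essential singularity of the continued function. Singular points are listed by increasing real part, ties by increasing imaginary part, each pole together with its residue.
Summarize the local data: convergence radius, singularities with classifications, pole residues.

Radius of convergence at 0: (3/2)*sqrt(2).
At (4/11) - ((1/22)*sqrt(2114))*i: a pole of order 1; residue (-13/38) + ((1517/281162)*sqrt(2114))*i.
At (4/11) + ((1/22)*sqrt(2114))*i: a pole of order 1; residue (-13/38) - ((1517/281162)*sqrt(2114))*i.

Denominator factor (σ**2 - 8*σ/11 + 9/2): discriminant -2114/121, complex-conjugate roots (4/11) + ((1/22)*sqrt(2114))*i and (4/11) - ((1/22)*sqrt(2114))*i; poles of order 1, moduli (3/2)*sqrt(2) and (3/2)*sqrt(2).
The radius of convergence is the smallest modulus among the singular points: (3/2)*sqrt(2).
The factor σ**2 - 8*σ/11 + 9/2 splits as (σ - a)(σ - a') with a = (4/11) - ((1/22)*sqrt(2114))*i, a' = (4/11) + ((1/22)*sqrt(2114))*i. At the order-1 pole a set g(σ) = (σ - a)*f(σ) = [9/7 - 13*σ/19] / (σ - a').
Simple pole: residue = g(a) at a = (4/11) - ((1/22)*sqrt(2114))*i, which is (-13/38) + ((1517/281162)*sqrt(2114))*i.
The factor σ**2 - 8*σ/11 + 9/2 splits as (σ - a)(σ - a') with a = (4/11) + ((1/22)*sqrt(2114))*i, a' = (4/11) - ((1/22)*sqrt(2114))*i. At the order-1 pole a set g(σ) = (σ - a)*f(σ) = [9/7 - 13*σ/19] / (σ - a').
Simple pole: residue = g(a) at a = (4/11) + ((1/22)*sqrt(2114))*i, which is (-13/38) - ((1517/281162)*sqrt(2114))*i.
List the singular points by increasing real part (a conjugate pair: the negative imaginary part first).


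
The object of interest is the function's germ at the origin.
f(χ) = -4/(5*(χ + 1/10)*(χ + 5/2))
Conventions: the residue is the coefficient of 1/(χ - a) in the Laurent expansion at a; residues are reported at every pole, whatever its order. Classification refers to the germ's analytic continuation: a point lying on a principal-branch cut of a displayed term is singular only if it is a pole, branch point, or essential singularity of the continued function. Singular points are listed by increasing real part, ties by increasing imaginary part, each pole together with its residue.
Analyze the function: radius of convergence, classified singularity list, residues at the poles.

Radius of convergence at 0: 1/10.
At -5/2: a pole of order 1; residue 1/3.
At -1/10: a pole of order 1; residue -1/3.

Denominator factor (χ + 1/10): pole of order 1 at -1/10, modulus 1/10.
Denominator factor (χ + 5/2): pole of order 1 at -5/2, modulus 5/2.
The radius of convergence is the smallest modulus among the singular points: 1/10.
At the order-1 pole -5/2 set g(χ) = (χ - (-5/2))*f(χ) = -4/(5*(χ + 1/10)).
Simple pole: residue = g(a) at a = -5/2, which is 1/3.
At the order-1 pole -1/10 set g(χ) = (χ - (-1/10))*f(χ) = -4/(5*(χ + 5/2)).
Simple pole: residue = g(a) at a = -1/10, which is -1/3.
List the singular points by increasing real part (a conjugate pair: the negative imaginary part first).


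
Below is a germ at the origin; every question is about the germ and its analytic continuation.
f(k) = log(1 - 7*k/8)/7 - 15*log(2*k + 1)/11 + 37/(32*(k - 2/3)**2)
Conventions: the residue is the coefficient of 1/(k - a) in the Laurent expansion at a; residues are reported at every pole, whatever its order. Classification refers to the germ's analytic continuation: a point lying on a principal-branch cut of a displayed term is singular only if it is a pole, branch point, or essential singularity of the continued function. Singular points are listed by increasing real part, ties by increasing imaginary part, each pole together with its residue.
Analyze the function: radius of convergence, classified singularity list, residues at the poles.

Radius of convergence at 0: 1/2.
At -1/2: a logarithmic branch point.
At 2/3: a pole of order 2; residue 0.
At 8/7: a logarithmic branch point.

Denominator factor (k - 2/3)^2: pole of order 2 at 2/3, modulus 2/3.
Branch term (1/7)*log(1 - k/(8/7)): its argument vanishes at k = 8/7, a logarithmic branch point, modulus 8/7.
Branch term (-15/11)*log(1 - k/(-1/2)): its argument vanishes at k = -1/2, a logarithmic branch point, modulus 1/2.
The radius of convergence is the smallest modulus among the singular points: 1/2.
The branch terms are analytic at 2/3 and contribute nothing to the residue; only the rational part matters.
At the order-2 pole 2/3 set g(k) = (k - (2/3))^2*(rational part) = 37/32.
Order-2 pole: residue = g'(a); g'(2/3) = 0, so the residue is 0.
List the singular points by increasing real part (a conjugate pair: the negative imaginary part first).


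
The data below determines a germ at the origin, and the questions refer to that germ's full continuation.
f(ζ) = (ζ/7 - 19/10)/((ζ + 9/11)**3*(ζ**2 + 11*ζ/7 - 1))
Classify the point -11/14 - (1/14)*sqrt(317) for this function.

The denominator factor ζ**2 + 11*ζ/7 - 1 vanishes at -11/14 - (1/14)*sqrt(317) and appears to the power 1; the numerator there equals -493/245 - (1/98)*sqrt(317), nonzero, and no other factor vanishes.
Hence a pole whose order is the multiplicity, 1.

The point is a pole of order 1.
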